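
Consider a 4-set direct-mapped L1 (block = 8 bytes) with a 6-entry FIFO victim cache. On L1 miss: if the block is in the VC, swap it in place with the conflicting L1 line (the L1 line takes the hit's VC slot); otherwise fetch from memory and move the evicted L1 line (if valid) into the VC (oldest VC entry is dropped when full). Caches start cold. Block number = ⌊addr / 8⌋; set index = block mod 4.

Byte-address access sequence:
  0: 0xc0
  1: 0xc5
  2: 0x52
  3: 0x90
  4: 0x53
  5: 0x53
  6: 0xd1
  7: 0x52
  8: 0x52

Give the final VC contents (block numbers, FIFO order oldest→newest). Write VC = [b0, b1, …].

#0 0xc0→b24/s0 MISS; vc=[]
#1 0xc5→b24/s0 L1-HIT; vc=[]
#2 0x52→b10/s2 MISS; vc=[]
#3 0x90→b18/s2 MISS; vc=[10]
#4 0x53→b10/s2 VC-HIT; vc=[18]
#5 0x53→b10/s2 L1-HIT; vc=[18]
#6 0xd1→b26/s2 MISS; vc=[18,10]
#7 0x52→b10/s2 VC-HIT; vc=[18,26]
#8 0x52→b10/s2 L1-HIT; vc=[18,26]

VC = [18, 26]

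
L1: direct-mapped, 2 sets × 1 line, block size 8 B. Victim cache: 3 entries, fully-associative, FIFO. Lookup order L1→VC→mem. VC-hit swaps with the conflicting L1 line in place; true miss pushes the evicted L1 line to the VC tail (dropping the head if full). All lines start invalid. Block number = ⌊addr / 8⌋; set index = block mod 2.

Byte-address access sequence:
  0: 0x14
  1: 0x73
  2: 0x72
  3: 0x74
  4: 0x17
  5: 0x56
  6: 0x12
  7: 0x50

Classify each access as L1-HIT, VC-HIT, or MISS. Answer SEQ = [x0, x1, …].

0: 0x14 (blk 2, set 0) → MISS  vc=[]
1: 0x73 (blk 14, set 0) → MISS  vc=[2]
2: 0x72 (blk 14, set 0) → L1-HIT  vc=[2]
3: 0x74 (blk 14, set 0) → L1-HIT  vc=[2]
4: 0x17 (blk 2, set 0) → VC-HIT  vc=[14]
5: 0x56 (blk 10, set 0) → MISS  vc=[14, 2]
6: 0x12 (blk 2, set 0) → VC-HIT  vc=[14, 10]
7: 0x50 (blk 10, set 0) → VC-HIT  vc=[14, 2]

SEQ = [MISS, MISS, L1-HIT, L1-HIT, VC-HIT, MISS, VC-HIT, VC-HIT]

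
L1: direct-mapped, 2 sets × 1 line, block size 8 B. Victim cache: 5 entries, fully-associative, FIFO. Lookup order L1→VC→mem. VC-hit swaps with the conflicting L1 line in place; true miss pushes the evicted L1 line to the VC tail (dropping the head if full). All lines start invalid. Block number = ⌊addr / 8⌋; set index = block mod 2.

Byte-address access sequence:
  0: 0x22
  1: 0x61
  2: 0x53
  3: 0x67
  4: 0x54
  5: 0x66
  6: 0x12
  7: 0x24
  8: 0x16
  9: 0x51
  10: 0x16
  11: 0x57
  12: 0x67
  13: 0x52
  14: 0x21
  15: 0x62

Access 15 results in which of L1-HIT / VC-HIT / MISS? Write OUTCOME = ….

OUTCOME = VC-HIT

0: 0x22 (blk 4, set 0) → MISS  vc=[]
1: 0x61 (blk 12, set 0) → MISS  vc=[4]
2: 0x53 (blk 10, set 0) → MISS  vc=[4, 12]
3: 0x67 (blk 12, set 0) → VC-HIT  vc=[4, 10]
4: 0x54 (blk 10, set 0) → VC-HIT  vc=[4, 12]
5: 0x66 (blk 12, set 0) → VC-HIT  vc=[4, 10]
6: 0x12 (blk 2, set 0) → MISS  vc=[4, 10, 12]
7: 0x24 (blk 4, set 0) → VC-HIT  vc=[2, 10, 12]
8: 0x16 (blk 2, set 0) → VC-HIT  vc=[4, 10, 12]
9: 0x51 (blk 10, set 0) → VC-HIT  vc=[4, 2, 12]
10: 0x16 (blk 2, set 0) → VC-HIT  vc=[4, 10, 12]
11: 0x57 (blk 10, set 0) → VC-HIT  vc=[4, 2, 12]
12: 0x67 (blk 12, set 0) → VC-HIT  vc=[4, 2, 10]
13: 0x52 (blk 10, set 0) → VC-HIT  vc=[4, 2, 12]
14: 0x21 (blk 4, set 0) → VC-HIT  vc=[10, 2, 12]
15: 0x62 (blk 12, set 0) → VC-HIT  vc=[10, 2, 4]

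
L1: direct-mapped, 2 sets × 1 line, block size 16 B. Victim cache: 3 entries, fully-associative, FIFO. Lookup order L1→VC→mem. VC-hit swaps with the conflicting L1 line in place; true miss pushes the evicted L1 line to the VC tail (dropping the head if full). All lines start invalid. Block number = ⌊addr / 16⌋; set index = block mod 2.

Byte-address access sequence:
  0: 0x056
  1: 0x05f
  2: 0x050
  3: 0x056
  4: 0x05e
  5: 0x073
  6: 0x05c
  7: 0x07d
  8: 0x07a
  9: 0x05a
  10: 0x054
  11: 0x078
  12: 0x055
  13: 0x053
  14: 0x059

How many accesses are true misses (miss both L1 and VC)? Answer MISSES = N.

MISSES = 2

#0 0x56→b5/s1 MISS; vc=[]
#1 0x5f→b5/s1 L1-HIT; vc=[]
#2 0x50→b5/s1 L1-HIT; vc=[]
#3 0x56→b5/s1 L1-HIT; vc=[]
#4 0x5e→b5/s1 L1-HIT; vc=[]
#5 0x73→b7/s1 MISS; vc=[5]
#6 0x5c→b5/s1 VC-HIT; vc=[7]
#7 0x7d→b7/s1 VC-HIT; vc=[5]
#8 0x7a→b7/s1 L1-HIT; vc=[5]
#9 0x5a→b5/s1 VC-HIT; vc=[7]
#10 0x54→b5/s1 L1-HIT; vc=[7]
#11 0x78→b7/s1 VC-HIT; vc=[5]
#12 0x55→b5/s1 VC-HIT; vc=[7]
#13 0x53→b5/s1 L1-HIT; vc=[7]
#14 0x59→b5/s1 L1-HIT; vc=[7]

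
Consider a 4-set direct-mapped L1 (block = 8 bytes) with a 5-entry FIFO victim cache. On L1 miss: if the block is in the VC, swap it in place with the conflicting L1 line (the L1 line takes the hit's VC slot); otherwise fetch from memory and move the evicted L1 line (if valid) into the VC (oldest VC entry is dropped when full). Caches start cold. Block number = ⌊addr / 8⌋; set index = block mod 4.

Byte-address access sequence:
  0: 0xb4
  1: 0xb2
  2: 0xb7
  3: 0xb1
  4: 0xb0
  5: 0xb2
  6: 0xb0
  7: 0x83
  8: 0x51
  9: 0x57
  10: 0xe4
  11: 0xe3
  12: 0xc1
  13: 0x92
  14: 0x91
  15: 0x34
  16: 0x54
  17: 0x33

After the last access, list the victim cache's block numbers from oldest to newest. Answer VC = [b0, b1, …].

VC = [22, 16, 28, 10, 18]

0: 0xb4 (blk 22, set 2) → MISS  vc=[]
1: 0xb2 (blk 22, set 2) → L1-HIT  vc=[]
2: 0xb7 (blk 22, set 2) → L1-HIT  vc=[]
3: 0xb1 (blk 22, set 2) → L1-HIT  vc=[]
4: 0xb0 (blk 22, set 2) → L1-HIT  vc=[]
5: 0xb2 (blk 22, set 2) → L1-HIT  vc=[]
6: 0xb0 (blk 22, set 2) → L1-HIT  vc=[]
7: 0x83 (blk 16, set 0) → MISS  vc=[]
8: 0x51 (blk 10, set 2) → MISS  vc=[22]
9: 0x57 (blk 10, set 2) → L1-HIT  vc=[22]
10: 0xe4 (blk 28, set 0) → MISS  vc=[22, 16]
11: 0xe3 (blk 28, set 0) → L1-HIT  vc=[22, 16]
12: 0xc1 (blk 24, set 0) → MISS  vc=[22, 16, 28]
13: 0x92 (blk 18, set 2) → MISS  vc=[22, 16, 28, 10]
14: 0x91 (blk 18, set 2) → L1-HIT  vc=[22, 16, 28, 10]
15: 0x34 (blk 6, set 2) → MISS  vc=[22, 16, 28, 10, 18]
16: 0x54 (blk 10, set 2) → VC-HIT  vc=[22, 16, 28, 6, 18]
17: 0x33 (blk 6, set 2) → VC-HIT  vc=[22, 16, 28, 10, 18]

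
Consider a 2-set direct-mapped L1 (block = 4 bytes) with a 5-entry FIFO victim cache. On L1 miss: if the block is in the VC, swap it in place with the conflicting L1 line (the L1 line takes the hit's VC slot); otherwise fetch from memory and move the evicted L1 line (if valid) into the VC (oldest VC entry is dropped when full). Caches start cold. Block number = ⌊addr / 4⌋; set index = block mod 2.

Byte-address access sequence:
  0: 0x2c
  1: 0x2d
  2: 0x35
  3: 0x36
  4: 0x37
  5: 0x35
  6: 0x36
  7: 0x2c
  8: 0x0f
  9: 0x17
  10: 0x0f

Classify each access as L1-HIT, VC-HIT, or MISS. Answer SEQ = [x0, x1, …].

SEQ = [MISS, L1-HIT, MISS, L1-HIT, L1-HIT, L1-HIT, L1-HIT, VC-HIT, MISS, MISS, VC-HIT]

0: 0x2c (blk 11, set 1) → MISS  vc=[]
1: 0x2d (blk 11, set 1) → L1-HIT  vc=[]
2: 0x35 (blk 13, set 1) → MISS  vc=[11]
3: 0x36 (blk 13, set 1) → L1-HIT  vc=[11]
4: 0x37 (blk 13, set 1) → L1-HIT  vc=[11]
5: 0x35 (blk 13, set 1) → L1-HIT  vc=[11]
6: 0x36 (blk 13, set 1) → L1-HIT  vc=[11]
7: 0x2c (blk 11, set 1) → VC-HIT  vc=[13]
8: 0xf (blk 3, set 1) → MISS  vc=[13, 11]
9: 0x17 (blk 5, set 1) → MISS  vc=[13, 11, 3]
10: 0xf (blk 3, set 1) → VC-HIT  vc=[13, 11, 5]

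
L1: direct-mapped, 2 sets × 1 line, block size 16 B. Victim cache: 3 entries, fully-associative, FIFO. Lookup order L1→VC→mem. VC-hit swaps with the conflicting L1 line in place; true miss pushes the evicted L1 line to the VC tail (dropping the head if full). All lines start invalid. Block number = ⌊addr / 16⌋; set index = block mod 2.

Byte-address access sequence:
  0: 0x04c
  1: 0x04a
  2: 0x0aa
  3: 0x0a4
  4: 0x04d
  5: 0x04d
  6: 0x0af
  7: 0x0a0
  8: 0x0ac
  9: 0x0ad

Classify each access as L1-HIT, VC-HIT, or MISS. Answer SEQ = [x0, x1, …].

  [0] addr=0x4c blk=4 s=0: MISS | VC []
  [1] addr=0x4a blk=4 s=0: L1-HIT | VC []
  [2] addr=0xaa blk=10 s=0: MISS | VC [4]
  [3] addr=0xa4 blk=10 s=0: L1-HIT | VC [4]
  [4] addr=0x4d blk=4 s=0: VC-HIT | VC [10]
  [5] addr=0x4d blk=4 s=0: L1-HIT | VC [10]
  [6] addr=0xaf blk=10 s=0: VC-HIT | VC [4]
  [7] addr=0xa0 blk=10 s=0: L1-HIT | VC [4]
  [8] addr=0xac blk=10 s=0: L1-HIT | VC [4]
  [9] addr=0xad blk=10 s=0: L1-HIT | VC [4]

SEQ = [MISS, L1-HIT, MISS, L1-HIT, VC-HIT, L1-HIT, VC-HIT, L1-HIT, L1-HIT, L1-HIT]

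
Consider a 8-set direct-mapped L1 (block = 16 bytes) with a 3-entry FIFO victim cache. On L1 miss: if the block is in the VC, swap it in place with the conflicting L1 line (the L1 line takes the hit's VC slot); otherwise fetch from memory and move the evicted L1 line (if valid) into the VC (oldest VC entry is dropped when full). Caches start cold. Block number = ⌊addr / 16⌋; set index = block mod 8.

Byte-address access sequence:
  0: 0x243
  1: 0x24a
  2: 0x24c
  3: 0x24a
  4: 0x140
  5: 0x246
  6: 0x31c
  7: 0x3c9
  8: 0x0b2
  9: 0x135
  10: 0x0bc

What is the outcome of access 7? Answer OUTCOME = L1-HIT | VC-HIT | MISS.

OUTCOME = MISS

  [0] addr=0x243 blk=36 s=4: MISS | VC []
  [1] addr=0x24a blk=36 s=4: L1-HIT | VC []
  [2] addr=0x24c blk=36 s=4: L1-HIT | VC []
  [3] addr=0x24a blk=36 s=4: L1-HIT | VC []
  [4] addr=0x140 blk=20 s=4: MISS | VC [36]
  [5] addr=0x246 blk=36 s=4: VC-HIT | VC [20]
  [6] addr=0x31c blk=49 s=1: MISS | VC [20]
  [7] addr=0x3c9 blk=60 s=4: MISS | VC [20, 36]
  [8] addr=0xb2 blk=11 s=3: MISS | VC [20, 36]
  [9] addr=0x135 blk=19 s=3: MISS | VC [20, 36, 11]
  [10] addr=0xbc blk=11 s=3: VC-HIT | VC [20, 36, 19]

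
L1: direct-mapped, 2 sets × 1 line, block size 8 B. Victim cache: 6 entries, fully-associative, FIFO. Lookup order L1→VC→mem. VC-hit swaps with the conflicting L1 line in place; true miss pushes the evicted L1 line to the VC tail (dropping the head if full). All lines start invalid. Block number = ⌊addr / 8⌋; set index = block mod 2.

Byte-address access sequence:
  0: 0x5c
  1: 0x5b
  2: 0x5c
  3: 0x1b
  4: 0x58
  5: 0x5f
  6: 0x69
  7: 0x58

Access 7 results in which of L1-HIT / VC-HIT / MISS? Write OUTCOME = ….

0: 0x5c (blk 11, set 1) → MISS  vc=[]
1: 0x5b (blk 11, set 1) → L1-HIT  vc=[]
2: 0x5c (blk 11, set 1) → L1-HIT  vc=[]
3: 0x1b (blk 3, set 1) → MISS  vc=[11]
4: 0x58 (blk 11, set 1) → VC-HIT  vc=[3]
5: 0x5f (blk 11, set 1) → L1-HIT  vc=[3]
6: 0x69 (blk 13, set 1) → MISS  vc=[3, 11]
7: 0x58 (blk 11, set 1) → VC-HIT  vc=[3, 13]

OUTCOME = VC-HIT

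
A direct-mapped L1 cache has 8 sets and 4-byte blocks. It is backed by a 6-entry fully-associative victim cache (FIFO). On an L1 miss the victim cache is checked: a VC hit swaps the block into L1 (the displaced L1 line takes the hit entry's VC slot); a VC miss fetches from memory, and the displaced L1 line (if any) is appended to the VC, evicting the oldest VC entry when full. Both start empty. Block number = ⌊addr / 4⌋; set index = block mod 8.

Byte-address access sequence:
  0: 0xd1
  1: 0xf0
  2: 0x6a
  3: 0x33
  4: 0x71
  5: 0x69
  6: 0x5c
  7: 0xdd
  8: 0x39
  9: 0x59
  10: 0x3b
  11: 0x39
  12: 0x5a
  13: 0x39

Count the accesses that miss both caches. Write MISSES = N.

MISSES = 9

0: 0xd1 (blk 52, set 4) → MISS  vc=[]
1: 0xf0 (blk 60, set 4) → MISS  vc=[52]
2: 0x6a (blk 26, set 2) → MISS  vc=[52]
3: 0x33 (blk 12, set 4) → MISS  vc=[52, 60]
4: 0x71 (blk 28, set 4) → MISS  vc=[52, 60, 12]
5: 0x69 (blk 26, set 2) → L1-HIT  vc=[52, 60, 12]
6: 0x5c (blk 23, set 7) → MISS  vc=[52, 60, 12]
7: 0xdd (blk 55, set 7) → MISS  vc=[52, 60, 12, 23]
8: 0x39 (blk 14, set 6) → MISS  vc=[52, 60, 12, 23]
9: 0x59 (blk 22, set 6) → MISS  vc=[52, 60, 12, 23, 14]
10: 0x3b (blk 14, set 6) → VC-HIT  vc=[52, 60, 12, 23, 22]
11: 0x39 (blk 14, set 6) → L1-HIT  vc=[52, 60, 12, 23, 22]
12: 0x5a (blk 22, set 6) → VC-HIT  vc=[52, 60, 12, 23, 14]
13: 0x39 (blk 14, set 6) → VC-HIT  vc=[52, 60, 12, 23, 22]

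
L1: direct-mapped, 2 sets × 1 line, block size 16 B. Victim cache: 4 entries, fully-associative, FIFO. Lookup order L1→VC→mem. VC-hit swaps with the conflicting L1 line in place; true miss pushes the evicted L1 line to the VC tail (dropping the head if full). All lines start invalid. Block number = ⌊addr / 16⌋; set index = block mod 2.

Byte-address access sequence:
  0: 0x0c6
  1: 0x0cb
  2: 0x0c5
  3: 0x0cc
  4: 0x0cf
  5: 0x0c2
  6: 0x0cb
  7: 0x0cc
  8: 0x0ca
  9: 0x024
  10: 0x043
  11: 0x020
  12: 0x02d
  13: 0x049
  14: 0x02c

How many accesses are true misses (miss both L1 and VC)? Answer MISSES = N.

0: 0xc6 (blk 12, set 0) → MISS  vc=[]
1: 0xcb (blk 12, set 0) → L1-HIT  vc=[]
2: 0xc5 (blk 12, set 0) → L1-HIT  vc=[]
3: 0xcc (blk 12, set 0) → L1-HIT  vc=[]
4: 0xcf (blk 12, set 0) → L1-HIT  vc=[]
5: 0xc2 (blk 12, set 0) → L1-HIT  vc=[]
6: 0xcb (blk 12, set 0) → L1-HIT  vc=[]
7: 0xcc (blk 12, set 0) → L1-HIT  vc=[]
8: 0xca (blk 12, set 0) → L1-HIT  vc=[]
9: 0x24 (blk 2, set 0) → MISS  vc=[12]
10: 0x43 (blk 4, set 0) → MISS  vc=[12, 2]
11: 0x20 (blk 2, set 0) → VC-HIT  vc=[12, 4]
12: 0x2d (blk 2, set 0) → L1-HIT  vc=[12, 4]
13: 0x49 (blk 4, set 0) → VC-HIT  vc=[12, 2]
14: 0x2c (blk 2, set 0) → VC-HIT  vc=[12, 4]

MISSES = 3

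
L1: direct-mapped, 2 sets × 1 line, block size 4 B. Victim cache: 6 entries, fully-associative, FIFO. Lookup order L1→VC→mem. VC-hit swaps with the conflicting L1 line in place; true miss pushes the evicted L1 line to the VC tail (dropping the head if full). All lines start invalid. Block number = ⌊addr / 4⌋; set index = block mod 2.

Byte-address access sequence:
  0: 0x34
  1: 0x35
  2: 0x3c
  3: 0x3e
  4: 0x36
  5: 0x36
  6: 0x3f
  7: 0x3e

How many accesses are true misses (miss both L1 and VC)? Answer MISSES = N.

MISSES = 2

  [0] addr=0x34 blk=13 s=1: MISS | VC []
  [1] addr=0x35 blk=13 s=1: L1-HIT | VC []
  [2] addr=0x3c blk=15 s=1: MISS | VC [13]
  [3] addr=0x3e blk=15 s=1: L1-HIT | VC [13]
  [4] addr=0x36 blk=13 s=1: VC-HIT | VC [15]
  [5] addr=0x36 blk=13 s=1: L1-HIT | VC [15]
  [6] addr=0x3f blk=15 s=1: VC-HIT | VC [13]
  [7] addr=0x3e blk=15 s=1: L1-HIT | VC [13]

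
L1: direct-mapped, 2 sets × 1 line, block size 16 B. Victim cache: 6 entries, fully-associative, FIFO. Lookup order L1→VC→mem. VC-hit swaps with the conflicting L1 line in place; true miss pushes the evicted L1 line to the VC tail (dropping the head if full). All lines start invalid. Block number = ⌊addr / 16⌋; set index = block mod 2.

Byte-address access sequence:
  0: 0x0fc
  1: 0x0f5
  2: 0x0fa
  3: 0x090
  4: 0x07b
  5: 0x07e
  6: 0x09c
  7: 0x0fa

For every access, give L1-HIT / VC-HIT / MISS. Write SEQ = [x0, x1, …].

SEQ = [MISS, L1-HIT, L1-HIT, MISS, MISS, L1-HIT, VC-HIT, VC-HIT]

  [0] addr=0xfc blk=15 s=1: MISS | VC []
  [1] addr=0xf5 blk=15 s=1: L1-HIT | VC []
  [2] addr=0xfa blk=15 s=1: L1-HIT | VC []
  [3] addr=0x90 blk=9 s=1: MISS | VC [15]
  [4] addr=0x7b blk=7 s=1: MISS | VC [15, 9]
  [5] addr=0x7e blk=7 s=1: L1-HIT | VC [15, 9]
  [6] addr=0x9c blk=9 s=1: VC-HIT | VC [15, 7]
  [7] addr=0xfa blk=15 s=1: VC-HIT | VC [9, 7]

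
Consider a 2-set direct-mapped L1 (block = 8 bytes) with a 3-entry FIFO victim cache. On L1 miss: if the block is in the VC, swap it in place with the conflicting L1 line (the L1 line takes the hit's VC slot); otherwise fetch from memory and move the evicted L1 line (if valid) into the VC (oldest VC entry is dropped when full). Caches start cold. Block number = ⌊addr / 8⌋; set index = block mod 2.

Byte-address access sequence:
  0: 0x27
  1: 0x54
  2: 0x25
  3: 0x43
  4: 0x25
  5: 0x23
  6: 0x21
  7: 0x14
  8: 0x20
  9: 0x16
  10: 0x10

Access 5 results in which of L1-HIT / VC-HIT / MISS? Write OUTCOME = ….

0: 0x27 (blk 4, set 0) → MISS  vc=[]
1: 0x54 (blk 10, set 0) → MISS  vc=[4]
2: 0x25 (blk 4, set 0) → VC-HIT  vc=[10]
3: 0x43 (blk 8, set 0) → MISS  vc=[10, 4]
4: 0x25 (blk 4, set 0) → VC-HIT  vc=[10, 8]
5: 0x23 (blk 4, set 0) → L1-HIT  vc=[10, 8]
6: 0x21 (blk 4, set 0) → L1-HIT  vc=[10, 8]
7: 0x14 (blk 2, set 0) → MISS  vc=[10, 8, 4]
8: 0x20 (blk 4, set 0) → VC-HIT  vc=[10, 8, 2]
9: 0x16 (blk 2, set 0) → VC-HIT  vc=[10, 8, 4]
10: 0x10 (blk 2, set 0) → L1-HIT  vc=[10, 8, 4]

OUTCOME = L1-HIT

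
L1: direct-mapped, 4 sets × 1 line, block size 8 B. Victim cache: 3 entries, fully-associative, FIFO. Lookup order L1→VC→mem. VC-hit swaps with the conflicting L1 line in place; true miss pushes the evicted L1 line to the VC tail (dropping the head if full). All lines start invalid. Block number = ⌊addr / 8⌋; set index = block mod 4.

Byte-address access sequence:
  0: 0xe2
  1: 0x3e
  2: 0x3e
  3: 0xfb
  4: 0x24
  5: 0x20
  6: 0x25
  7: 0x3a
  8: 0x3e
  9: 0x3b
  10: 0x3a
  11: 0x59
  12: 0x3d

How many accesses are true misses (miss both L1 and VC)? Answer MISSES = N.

#0 0xe2→b28/s0 MISS; vc=[]
#1 0x3e→b7/s3 MISS; vc=[]
#2 0x3e→b7/s3 L1-HIT; vc=[]
#3 0xfb→b31/s3 MISS; vc=[7]
#4 0x24→b4/s0 MISS; vc=[7,28]
#5 0x20→b4/s0 L1-HIT; vc=[7,28]
#6 0x25→b4/s0 L1-HIT; vc=[7,28]
#7 0x3a→b7/s3 VC-HIT; vc=[31,28]
#8 0x3e→b7/s3 L1-HIT; vc=[31,28]
#9 0x3b→b7/s3 L1-HIT; vc=[31,28]
#10 0x3a→b7/s3 L1-HIT; vc=[31,28]
#11 0x59→b11/s3 MISS; vc=[31,28,7]
#12 0x3d→b7/s3 VC-HIT; vc=[31,28,11]

MISSES = 5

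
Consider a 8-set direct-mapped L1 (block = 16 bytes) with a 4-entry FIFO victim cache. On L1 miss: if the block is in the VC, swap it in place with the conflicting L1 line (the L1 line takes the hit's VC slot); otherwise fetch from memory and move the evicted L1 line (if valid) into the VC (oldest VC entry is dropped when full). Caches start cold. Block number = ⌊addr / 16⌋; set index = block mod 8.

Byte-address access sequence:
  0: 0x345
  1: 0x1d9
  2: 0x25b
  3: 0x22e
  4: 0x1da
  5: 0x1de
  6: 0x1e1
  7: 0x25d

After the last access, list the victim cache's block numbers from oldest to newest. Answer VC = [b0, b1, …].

  [0] addr=0x345 blk=52 s=4: MISS | VC []
  [1] addr=0x1d9 blk=29 s=5: MISS | VC []
  [2] addr=0x25b blk=37 s=5: MISS | VC [29]
  [3] addr=0x22e blk=34 s=2: MISS | VC [29]
  [4] addr=0x1da blk=29 s=5: VC-HIT | VC [37]
  [5] addr=0x1de blk=29 s=5: L1-HIT | VC [37]
  [6] addr=0x1e1 blk=30 s=6: MISS | VC [37]
  [7] addr=0x25d blk=37 s=5: VC-HIT | VC [29]

VC = [29]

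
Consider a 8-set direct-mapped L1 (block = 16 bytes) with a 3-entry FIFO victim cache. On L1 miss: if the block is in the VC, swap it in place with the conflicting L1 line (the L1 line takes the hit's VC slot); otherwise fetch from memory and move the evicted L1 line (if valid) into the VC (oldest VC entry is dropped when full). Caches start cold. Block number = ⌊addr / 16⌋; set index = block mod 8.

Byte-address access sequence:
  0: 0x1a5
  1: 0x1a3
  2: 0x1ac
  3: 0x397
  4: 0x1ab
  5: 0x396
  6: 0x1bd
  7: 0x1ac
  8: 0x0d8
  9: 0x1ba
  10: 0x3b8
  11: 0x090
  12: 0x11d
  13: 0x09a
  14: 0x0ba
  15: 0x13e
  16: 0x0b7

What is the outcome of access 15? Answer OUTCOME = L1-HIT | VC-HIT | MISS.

OUTCOME = MISS

0: 0x1a5 (blk 26, set 2) → MISS  vc=[]
1: 0x1a3 (blk 26, set 2) → L1-HIT  vc=[]
2: 0x1ac (blk 26, set 2) → L1-HIT  vc=[]
3: 0x397 (blk 57, set 1) → MISS  vc=[]
4: 0x1ab (blk 26, set 2) → L1-HIT  vc=[]
5: 0x396 (blk 57, set 1) → L1-HIT  vc=[]
6: 0x1bd (blk 27, set 3) → MISS  vc=[]
7: 0x1ac (blk 26, set 2) → L1-HIT  vc=[]
8: 0xd8 (blk 13, set 5) → MISS  vc=[]
9: 0x1ba (blk 27, set 3) → L1-HIT  vc=[]
10: 0x3b8 (blk 59, set 3) → MISS  vc=[27]
11: 0x90 (blk 9, set 1) → MISS  vc=[27, 57]
12: 0x11d (blk 17, set 1) → MISS  vc=[27, 57, 9]
13: 0x9a (blk 9, set 1) → VC-HIT  vc=[27, 57, 17]
14: 0xba (blk 11, set 3) → MISS  vc=[57, 17, 59]
15: 0x13e (blk 19, set 3) → MISS  vc=[17, 59, 11]
16: 0xb7 (blk 11, set 3) → VC-HIT  vc=[17, 59, 19]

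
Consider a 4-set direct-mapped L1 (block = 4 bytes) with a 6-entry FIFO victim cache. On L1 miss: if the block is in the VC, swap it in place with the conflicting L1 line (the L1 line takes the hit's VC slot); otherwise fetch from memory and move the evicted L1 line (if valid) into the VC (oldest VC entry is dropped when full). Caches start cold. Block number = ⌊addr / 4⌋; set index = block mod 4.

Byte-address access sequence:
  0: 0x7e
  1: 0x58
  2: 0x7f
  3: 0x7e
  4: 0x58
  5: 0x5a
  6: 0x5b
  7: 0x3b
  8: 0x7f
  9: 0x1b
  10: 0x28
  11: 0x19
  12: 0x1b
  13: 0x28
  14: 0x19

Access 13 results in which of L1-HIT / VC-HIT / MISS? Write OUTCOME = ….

#0 0x7e→b31/s3 MISS; vc=[]
#1 0x58→b22/s2 MISS; vc=[]
#2 0x7f→b31/s3 L1-HIT; vc=[]
#3 0x7e→b31/s3 L1-HIT; vc=[]
#4 0x58→b22/s2 L1-HIT; vc=[]
#5 0x5a→b22/s2 L1-HIT; vc=[]
#6 0x5b→b22/s2 L1-HIT; vc=[]
#7 0x3b→b14/s2 MISS; vc=[22]
#8 0x7f→b31/s3 L1-HIT; vc=[22]
#9 0x1b→b6/s2 MISS; vc=[22,14]
#10 0x28→b10/s2 MISS; vc=[22,14,6]
#11 0x19→b6/s2 VC-HIT; vc=[22,14,10]
#12 0x1b→b6/s2 L1-HIT; vc=[22,14,10]
#13 0x28→b10/s2 VC-HIT; vc=[22,14,6]
#14 0x19→b6/s2 VC-HIT; vc=[22,14,10]

OUTCOME = VC-HIT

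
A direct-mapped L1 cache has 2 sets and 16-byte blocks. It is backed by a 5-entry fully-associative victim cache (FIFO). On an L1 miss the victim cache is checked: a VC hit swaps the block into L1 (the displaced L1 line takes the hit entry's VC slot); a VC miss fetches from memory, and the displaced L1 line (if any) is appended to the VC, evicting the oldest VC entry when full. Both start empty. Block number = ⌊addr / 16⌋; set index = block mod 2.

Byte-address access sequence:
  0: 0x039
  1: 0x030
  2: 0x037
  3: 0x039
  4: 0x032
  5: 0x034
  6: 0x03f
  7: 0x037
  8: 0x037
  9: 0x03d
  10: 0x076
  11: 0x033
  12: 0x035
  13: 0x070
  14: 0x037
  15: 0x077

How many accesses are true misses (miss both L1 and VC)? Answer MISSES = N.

MISSES = 2

  [0] addr=0x39 blk=3 s=1: MISS | VC []
  [1] addr=0x30 blk=3 s=1: L1-HIT | VC []
  [2] addr=0x37 blk=3 s=1: L1-HIT | VC []
  [3] addr=0x39 blk=3 s=1: L1-HIT | VC []
  [4] addr=0x32 blk=3 s=1: L1-HIT | VC []
  [5] addr=0x34 blk=3 s=1: L1-HIT | VC []
  [6] addr=0x3f blk=3 s=1: L1-HIT | VC []
  [7] addr=0x37 blk=3 s=1: L1-HIT | VC []
  [8] addr=0x37 blk=3 s=1: L1-HIT | VC []
  [9] addr=0x3d blk=3 s=1: L1-HIT | VC []
  [10] addr=0x76 blk=7 s=1: MISS | VC [3]
  [11] addr=0x33 blk=3 s=1: VC-HIT | VC [7]
  [12] addr=0x35 blk=3 s=1: L1-HIT | VC [7]
  [13] addr=0x70 blk=7 s=1: VC-HIT | VC [3]
  [14] addr=0x37 blk=3 s=1: VC-HIT | VC [7]
  [15] addr=0x77 blk=7 s=1: VC-HIT | VC [3]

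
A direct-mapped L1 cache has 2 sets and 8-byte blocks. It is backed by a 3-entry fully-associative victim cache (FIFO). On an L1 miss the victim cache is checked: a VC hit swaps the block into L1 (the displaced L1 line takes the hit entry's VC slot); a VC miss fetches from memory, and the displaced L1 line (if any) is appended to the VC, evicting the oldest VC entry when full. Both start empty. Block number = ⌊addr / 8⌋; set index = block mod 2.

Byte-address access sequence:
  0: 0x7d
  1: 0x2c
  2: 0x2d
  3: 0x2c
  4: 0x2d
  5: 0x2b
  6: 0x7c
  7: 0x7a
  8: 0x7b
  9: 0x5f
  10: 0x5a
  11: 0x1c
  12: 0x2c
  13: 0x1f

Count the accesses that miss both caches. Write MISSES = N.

MISSES = 4

0: 0x7d (blk 15, set 1) → MISS  vc=[]
1: 0x2c (blk 5, set 1) → MISS  vc=[15]
2: 0x2d (blk 5, set 1) → L1-HIT  vc=[15]
3: 0x2c (blk 5, set 1) → L1-HIT  vc=[15]
4: 0x2d (blk 5, set 1) → L1-HIT  vc=[15]
5: 0x2b (blk 5, set 1) → L1-HIT  vc=[15]
6: 0x7c (blk 15, set 1) → VC-HIT  vc=[5]
7: 0x7a (blk 15, set 1) → L1-HIT  vc=[5]
8: 0x7b (blk 15, set 1) → L1-HIT  vc=[5]
9: 0x5f (blk 11, set 1) → MISS  vc=[5, 15]
10: 0x5a (blk 11, set 1) → L1-HIT  vc=[5, 15]
11: 0x1c (blk 3, set 1) → MISS  vc=[5, 15, 11]
12: 0x2c (blk 5, set 1) → VC-HIT  vc=[3, 15, 11]
13: 0x1f (blk 3, set 1) → VC-HIT  vc=[5, 15, 11]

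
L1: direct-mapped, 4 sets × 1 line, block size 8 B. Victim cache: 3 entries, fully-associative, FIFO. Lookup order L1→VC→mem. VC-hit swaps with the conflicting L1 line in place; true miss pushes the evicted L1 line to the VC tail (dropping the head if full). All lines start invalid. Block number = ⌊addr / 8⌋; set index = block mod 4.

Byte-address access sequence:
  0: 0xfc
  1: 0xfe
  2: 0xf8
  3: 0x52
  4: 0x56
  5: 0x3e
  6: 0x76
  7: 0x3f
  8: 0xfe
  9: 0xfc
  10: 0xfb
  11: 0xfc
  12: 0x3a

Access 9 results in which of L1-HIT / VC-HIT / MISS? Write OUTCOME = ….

#0 0xfc→b31/s3 MISS; vc=[]
#1 0xfe→b31/s3 L1-HIT; vc=[]
#2 0xf8→b31/s3 L1-HIT; vc=[]
#3 0x52→b10/s2 MISS; vc=[]
#4 0x56→b10/s2 L1-HIT; vc=[]
#5 0x3e→b7/s3 MISS; vc=[31]
#6 0x76→b14/s2 MISS; vc=[31,10]
#7 0x3f→b7/s3 L1-HIT; vc=[31,10]
#8 0xfe→b31/s3 VC-HIT; vc=[7,10]
#9 0xfc→b31/s3 L1-HIT; vc=[7,10]
#10 0xfb→b31/s3 L1-HIT; vc=[7,10]
#11 0xfc→b31/s3 L1-HIT; vc=[7,10]
#12 0x3a→b7/s3 VC-HIT; vc=[31,10]

OUTCOME = L1-HIT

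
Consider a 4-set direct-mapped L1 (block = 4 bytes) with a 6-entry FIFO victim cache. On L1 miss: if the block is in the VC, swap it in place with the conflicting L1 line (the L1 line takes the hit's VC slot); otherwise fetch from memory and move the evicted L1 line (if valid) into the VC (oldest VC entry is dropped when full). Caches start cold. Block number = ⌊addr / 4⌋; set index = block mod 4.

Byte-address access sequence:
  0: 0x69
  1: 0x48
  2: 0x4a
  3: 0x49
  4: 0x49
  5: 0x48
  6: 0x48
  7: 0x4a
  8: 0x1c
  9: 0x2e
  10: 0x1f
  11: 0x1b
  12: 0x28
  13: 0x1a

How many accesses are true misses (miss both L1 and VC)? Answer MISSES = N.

MISSES = 6

  [0] addr=0x69 blk=26 s=2: MISS | VC []
  [1] addr=0x48 blk=18 s=2: MISS | VC [26]
  [2] addr=0x4a blk=18 s=2: L1-HIT | VC [26]
  [3] addr=0x49 blk=18 s=2: L1-HIT | VC [26]
  [4] addr=0x49 blk=18 s=2: L1-HIT | VC [26]
  [5] addr=0x48 blk=18 s=2: L1-HIT | VC [26]
  [6] addr=0x48 blk=18 s=2: L1-HIT | VC [26]
  [7] addr=0x4a blk=18 s=2: L1-HIT | VC [26]
  [8] addr=0x1c blk=7 s=3: MISS | VC [26]
  [9] addr=0x2e blk=11 s=3: MISS | VC [26, 7]
  [10] addr=0x1f blk=7 s=3: VC-HIT | VC [26, 11]
  [11] addr=0x1b blk=6 s=2: MISS | VC [26, 11, 18]
  [12] addr=0x28 blk=10 s=2: MISS | VC [26, 11, 18, 6]
  [13] addr=0x1a blk=6 s=2: VC-HIT | VC [26, 11, 18, 10]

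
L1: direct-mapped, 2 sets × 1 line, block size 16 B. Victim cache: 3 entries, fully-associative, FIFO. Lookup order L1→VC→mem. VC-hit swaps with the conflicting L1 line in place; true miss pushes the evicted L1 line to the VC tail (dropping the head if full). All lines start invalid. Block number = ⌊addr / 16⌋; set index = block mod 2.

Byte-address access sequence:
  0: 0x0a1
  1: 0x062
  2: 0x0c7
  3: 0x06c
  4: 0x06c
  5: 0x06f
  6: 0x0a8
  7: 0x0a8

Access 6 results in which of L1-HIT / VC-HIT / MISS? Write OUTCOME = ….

OUTCOME = VC-HIT

  [0] addr=0xa1 blk=10 s=0: MISS | VC []
  [1] addr=0x62 blk=6 s=0: MISS | VC [10]
  [2] addr=0xc7 blk=12 s=0: MISS | VC [10, 6]
  [3] addr=0x6c blk=6 s=0: VC-HIT | VC [10, 12]
  [4] addr=0x6c blk=6 s=0: L1-HIT | VC [10, 12]
  [5] addr=0x6f blk=6 s=0: L1-HIT | VC [10, 12]
  [6] addr=0xa8 blk=10 s=0: VC-HIT | VC [6, 12]
  [7] addr=0xa8 blk=10 s=0: L1-HIT | VC [6, 12]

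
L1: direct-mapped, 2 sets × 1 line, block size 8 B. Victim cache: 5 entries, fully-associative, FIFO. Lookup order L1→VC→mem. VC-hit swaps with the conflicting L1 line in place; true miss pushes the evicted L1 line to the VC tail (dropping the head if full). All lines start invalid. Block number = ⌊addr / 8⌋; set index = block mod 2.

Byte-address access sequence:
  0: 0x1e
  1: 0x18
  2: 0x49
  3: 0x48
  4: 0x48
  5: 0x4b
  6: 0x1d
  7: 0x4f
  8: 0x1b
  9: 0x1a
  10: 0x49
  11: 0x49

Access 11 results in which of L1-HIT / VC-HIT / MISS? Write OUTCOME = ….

OUTCOME = L1-HIT

  [0] addr=0x1e blk=3 s=1: MISS | VC []
  [1] addr=0x18 blk=3 s=1: L1-HIT | VC []
  [2] addr=0x49 blk=9 s=1: MISS | VC [3]
  [3] addr=0x48 blk=9 s=1: L1-HIT | VC [3]
  [4] addr=0x48 blk=9 s=1: L1-HIT | VC [3]
  [5] addr=0x4b blk=9 s=1: L1-HIT | VC [3]
  [6] addr=0x1d blk=3 s=1: VC-HIT | VC [9]
  [7] addr=0x4f blk=9 s=1: VC-HIT | VC [3]
  [8] addr=0x1b blk=3 s=1: VC-HIT | VC [9]
  [9] addr=0x1a blk=3 s=1: L1-HIT | VC [9]
  [10] addr=0x49 blk=9 s=1: VC-HIT | VC [3]
  [11] addr=0x49 blk=9 s=1: L1-HIT | VC [3]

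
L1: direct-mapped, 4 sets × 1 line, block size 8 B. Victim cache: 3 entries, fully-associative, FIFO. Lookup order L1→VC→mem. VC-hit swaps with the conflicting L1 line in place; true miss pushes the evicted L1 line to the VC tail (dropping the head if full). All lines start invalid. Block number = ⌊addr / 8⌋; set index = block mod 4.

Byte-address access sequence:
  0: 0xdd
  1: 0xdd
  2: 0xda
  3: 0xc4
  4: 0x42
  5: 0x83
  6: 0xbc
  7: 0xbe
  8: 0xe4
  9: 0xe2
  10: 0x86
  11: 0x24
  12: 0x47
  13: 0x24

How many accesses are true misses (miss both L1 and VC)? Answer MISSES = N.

MISSES = 8

0: 0xdd (blk 27, set 3) → MISS  vc=[]
1: 0xdd (blk 27, set 3) → L1-HIT  vc=[]
2: 0xda (blk 27, set 3) → L1-HIT  vc=[]
3: 0xc4 (blk 24, set 0) → MISS  vc=[]
4: 0x42 (blk 8, set 0) → MISS  vc=[24]
5: 0x83 (blk 16, set 0) → MISS  vc=[24, 8]
6: 0xbc (blk 23, set 3) → MISS  vc=[24, 8, 27]
7: 0xbe (blk 23, set 3) → L1-HIT  vc=[24, 8, 27]
8: 0xe4 (blk 28, set 0) → MISS  vc=[8, 27, 16]
9: 0xe2 (blk 28, set 0) → L1-HIT  vc=[8, 27, 16]
10: 0x86 (blk 16, set 0) → VC-HIT  vc=[8, 27, 28]
11: 0x24 (blk 4, set 0) → MISS  vc=[27, 28, 16]
12: 0x47 (blk 8, set 0) → MISS  vc=[28, 16, 4]
13: 0x24 (blk 4, set 0) → VC-HIT  vc=[28, 16, 8]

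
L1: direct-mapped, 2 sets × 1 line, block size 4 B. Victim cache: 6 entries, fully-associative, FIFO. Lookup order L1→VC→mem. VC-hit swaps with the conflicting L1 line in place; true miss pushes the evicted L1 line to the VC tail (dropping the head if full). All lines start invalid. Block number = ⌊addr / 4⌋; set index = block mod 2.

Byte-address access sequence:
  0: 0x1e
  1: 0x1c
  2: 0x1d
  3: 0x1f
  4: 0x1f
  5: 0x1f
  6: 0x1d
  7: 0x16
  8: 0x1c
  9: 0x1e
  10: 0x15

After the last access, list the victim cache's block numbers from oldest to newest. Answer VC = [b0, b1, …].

#0 0x1e→b7/s1 MISS; vc=[]
#1 0x1c→b7/s1 L1-HIT; vc=[]
#2 0x1d→b7/s1 L1-HIT; vc=[]
#3 0x1f→b7/s1 L1-HIT; vc=[]
#4 0x1f→b7/s1 L1-HIT; vc=[]
#5 0x1f→b7/s1 L1-HIT; vc=[]
#6 0x1d→b7/s1 L1-HIT; vc=[]
#7 0x16→b5/s1 MISS; vc=[7]
#8 0x1c→b7/s1 VC-HIT; vc=[5]
#9 0x1e→b7/s1 L1-HIT; vc=[5]
#10 0x15→b5/s1 VC-HIT; vc=[7]

VC = [7]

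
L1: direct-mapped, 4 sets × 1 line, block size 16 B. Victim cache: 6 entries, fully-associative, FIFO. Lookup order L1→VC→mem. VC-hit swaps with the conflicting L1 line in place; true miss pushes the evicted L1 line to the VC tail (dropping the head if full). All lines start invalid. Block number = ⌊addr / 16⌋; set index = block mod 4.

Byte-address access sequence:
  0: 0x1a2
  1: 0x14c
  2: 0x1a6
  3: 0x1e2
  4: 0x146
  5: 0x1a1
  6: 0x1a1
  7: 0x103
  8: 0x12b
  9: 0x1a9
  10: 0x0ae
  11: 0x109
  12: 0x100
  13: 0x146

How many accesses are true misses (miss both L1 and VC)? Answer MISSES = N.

MISSES = 6

  [0] addr=0x1a2 blk=26 s=2: MISS | VC []
  [1] addr=0x14c blk=20 s=0: MISS | VC []
  [2] addr=0x1a6 blk=26 s=2: L1-HIT | VC []
  [3] addr=0x1e2 blk=30 s=2: MISS | VC [26]
  [4] addr=0x146 blk=20 s=0: L1-HIT | VC [26]
  [5] addr=0x1a1 blk=26 s=2: VC-HIT | VC [30]
  [6] addr=0x1a1 blk=26 s=2: L1-HIT | VC [30]
  [7] addr=0x103 blk=16 s=0: MISS | VC [30, 20]
  [8] addr=0x12b blk=18 s=2: MISS | VC [30, 20, 26]
  [9] addr=0x1a9 blk=26 s=2: VC-HIT | VC [30, 20, 18]
  [10] addr=0xae blk=10 s=2: MISS | VC [30, 20, 18, 26]
  [11] addr=0x109 blk=16 s=0: L1-HIT | VC [30, 20, 18, 26]
  [12] addr=0x100 blk=16 s=0: L1-HIT | VC [30, 20, 18, 26]
  [13] addr=0x146 blk=20 s=0: VC-HIT | VC [30, 16, 18, 26]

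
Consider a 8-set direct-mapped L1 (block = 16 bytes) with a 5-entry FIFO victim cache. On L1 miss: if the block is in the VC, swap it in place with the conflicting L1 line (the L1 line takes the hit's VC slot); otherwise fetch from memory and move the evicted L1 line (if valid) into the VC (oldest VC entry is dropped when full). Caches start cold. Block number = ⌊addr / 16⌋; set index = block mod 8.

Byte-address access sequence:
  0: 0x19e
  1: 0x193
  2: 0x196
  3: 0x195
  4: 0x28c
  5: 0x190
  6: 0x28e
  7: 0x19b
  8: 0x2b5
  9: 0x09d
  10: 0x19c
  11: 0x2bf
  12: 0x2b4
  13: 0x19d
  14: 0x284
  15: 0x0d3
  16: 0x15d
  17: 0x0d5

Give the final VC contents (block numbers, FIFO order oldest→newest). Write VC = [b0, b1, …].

VC = [9, 21]

#0 0x19e→b25/s1 MISS; vc=[]
#1 0x193→b25/s1 L1-HIT; vc=[]
#2 0x196→b25/s1 L1-HIT; vc=[]
#3 0x195→b25/s1 L1-HIT; vc=[]
#4 0x28c→b40/s0 MISS; vc=[]
#5 0x190→b25/s1 L1-HIT; vc=[]
#6 0x28e→b40/s0 L1-HIT; vc=[]
#7 0x19b→b25/s1 L1-HIT; vc=[]
#8 0x2b5→b43/s3 MISS; vc=[]
#9 0x9d→b9/s1 MISS; vc=[25]
#10 0x19c→b25/s1 VC-HIT; vc=[9]
#11 0x2bf→b43/s3 L1-HIT; vc=[9]
#12 0x2b4→b43/s3 L1-HIT; vc=[9]
#13 0x19d→b25/s1 L1-HIT; vc=[9]
#14 0x284→b40/s0 L1-HIT; vc=[9]
#15 0xd3→b13/s5 MISS; vc=[9]
#16 0x15d→b21/s5 MISS; vc=[9,13]
#17 0xd5→b13/s5 VC-HIT; vc=[9,21]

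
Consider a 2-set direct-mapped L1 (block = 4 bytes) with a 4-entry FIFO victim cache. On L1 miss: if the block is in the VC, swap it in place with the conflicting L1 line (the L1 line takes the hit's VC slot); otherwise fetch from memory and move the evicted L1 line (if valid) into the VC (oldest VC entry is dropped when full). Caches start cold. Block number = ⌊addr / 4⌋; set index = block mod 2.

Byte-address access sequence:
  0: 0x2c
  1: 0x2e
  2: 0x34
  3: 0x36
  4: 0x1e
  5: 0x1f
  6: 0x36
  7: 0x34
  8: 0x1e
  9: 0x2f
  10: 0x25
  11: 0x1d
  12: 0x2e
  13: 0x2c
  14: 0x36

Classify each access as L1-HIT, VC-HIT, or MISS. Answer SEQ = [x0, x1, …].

SEQ = [MISS, L1-HIT, MISS, L1-HIT, MISS, L1-HIT, VC-HIT, L1-HIT, VC-HIT, VC-HIT, MISS, VC-HIT, VC-HIT, L1-HIT, VC-HIT]

0: 0x2c (blk 11, set 1) → MISS  vc=[]
1: 0x2e (blk 11, set 1) → L1-HIT  vc=[]
2: 0x34 (blk 13, set 1) → MISS  vc=[11]
3: 0x36 (blk 13, set 1) → L1-HIT  vc=[11]
4: 0x1e (blk 7, set 1) → MISS  vc=[11, 13]
5: 0x1f (blk 7, set 1) → L1-HIT  vc=[11, 13]
6: 0x36 (blk 13, set 1) → VC-HIT  vc=[11, 7]
7: 0x34 (blk 13, set 1) → L1-HIT  vc=[11, 7]
8: 0x1e (blk 7, set 1) → VC-HIT  vc=[11, 13]
9: 0x2f (blk 11, set 1) → VC-HIT  vc=[7, 13]
10: 0x25 (blk 9, set 1) → MISS  vc=[7, 13, 11]
11: 0x1d (blk 7, set 1) → VC-HIT  vc=[9, 13, 11]
12: 0x2e (blk 11, set 1) → VC-HIT  vc=[9, 13, 7]
13: 0x2c (blk 11, set 1) → L1-HIT  vc=[9, 13, 7]
14: 0x36 (blk 13, set 1) → VC-HIT  vc=[9, 11, 7]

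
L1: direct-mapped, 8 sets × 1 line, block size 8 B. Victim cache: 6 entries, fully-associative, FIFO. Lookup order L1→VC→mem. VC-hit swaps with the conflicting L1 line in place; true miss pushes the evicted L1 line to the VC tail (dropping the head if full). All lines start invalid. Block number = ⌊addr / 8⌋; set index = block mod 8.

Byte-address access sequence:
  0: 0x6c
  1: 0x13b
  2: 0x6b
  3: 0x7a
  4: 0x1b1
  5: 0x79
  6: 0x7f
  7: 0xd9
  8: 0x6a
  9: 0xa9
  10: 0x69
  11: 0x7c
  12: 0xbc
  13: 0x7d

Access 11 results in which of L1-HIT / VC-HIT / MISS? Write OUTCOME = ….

  [0] addr=0x6c blk=13 s=5: MISS | VC []
  [1] addr=0x13b blk=39 s=7: MISS | VC []
  [2] addr=0x6b blk=13 s=5: L1-HIT | VC []
  [3] addr=0x7a blk=15 s=7: MISS | VC [39]
  [4] addr=0x1b1 blk=54 s=6: MISS | VC [39]
  [5] addr=0x79 blk=15 s=7: L1-HIT | VC [39]
  [6] addr=0x7f blk=15 s=7: L1-HIT | VC [39]
  [7] addr=0xd9 blk=27 s=3: MISS | VC [39]
  [8] addr=0x6a blk=13 s=5: L1-HIT | VC [39]
  [9] addr=0xa9 blk=21 s=5: MISS | VC [39, 13]
  [10] addr=0x69 blk=13 s=5: VC-HIT | VC [39, 21]
  [11] addr=0x7c blk=15 s=7: L1-HIT | VC [39, 21]
  [12] addr=0xbc blk=23 s=7: MISS | VC [39, 21, 15]
  [13] addr=0x7d blk=15 s=7: VC-HIT | VC [39, 21, 23]

OUTCOME = L1-HIT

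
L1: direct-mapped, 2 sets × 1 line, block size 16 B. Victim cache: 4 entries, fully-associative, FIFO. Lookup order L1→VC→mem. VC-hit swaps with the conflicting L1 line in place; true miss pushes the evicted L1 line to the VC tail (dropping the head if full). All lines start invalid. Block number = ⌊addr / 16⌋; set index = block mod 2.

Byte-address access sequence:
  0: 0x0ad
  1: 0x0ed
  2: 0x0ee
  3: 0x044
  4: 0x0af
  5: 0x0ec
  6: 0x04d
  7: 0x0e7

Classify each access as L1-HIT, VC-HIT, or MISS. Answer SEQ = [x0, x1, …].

SEQ = [MISS, MISS, L1-HIT, MISS, VC-HIT, VC-HIT, VC-HIT, VC-HIT]

  [0] addr=0xad blk=10 s=0: MISS | VC []
  [1] addr=0xed blk=14 s=0: MISS | VC [10]
  [2] addr=0xee blk=14 s=0: L1-HIT | VC [10]
  [3] addr=0x44 blk=4 s=0: MISS | VC [10, 14]
  [4] addr=0xaf blk=10 s=0: VC-HIT | VC [4, 14]
  [5] addr=0xec blk=14 s=0: VC-HIT | VC [4, 10]
  [6] addr=0x4d blk=4 s=0: VC-HIT | VC [14, 10]
  [7] addr=0xe7 blk=14 s=0: VC-HIT | VC [4, 10]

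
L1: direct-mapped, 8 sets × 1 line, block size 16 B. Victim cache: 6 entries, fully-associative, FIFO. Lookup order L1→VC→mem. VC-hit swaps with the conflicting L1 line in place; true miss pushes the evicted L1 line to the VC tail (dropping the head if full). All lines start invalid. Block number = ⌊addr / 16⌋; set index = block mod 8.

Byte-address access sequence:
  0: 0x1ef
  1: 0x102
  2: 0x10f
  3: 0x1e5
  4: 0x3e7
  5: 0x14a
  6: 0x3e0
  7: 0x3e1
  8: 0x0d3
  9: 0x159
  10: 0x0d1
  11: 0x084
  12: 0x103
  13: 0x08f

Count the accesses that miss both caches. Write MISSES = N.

  [0] addr=0x1ef blk=30 s=6: MISS | VC []
  [1] addr=0x102 blk=16 s=0: MISS | VC []
  [2] addr=0x10f blk=16 s=0: L1-HIT | VC []
  [3] addr=0x1e5 blk=30 s=6: L1-HIT | VC []
  [4] addr=0x3e7 blk=62 s=6: MISS | VC [30]
  [5] addr=0x14a blk=20 s=4: MISS | VC [30]
  [6] addr=0x3e0 blk=62 s=6: L1-HIT | VC [30]
  [7] addr=0x3e1 blk=62 s=6: L1-HIT | VC [30]
  [8] addr=0xd3 blk=13 s=5: MISS | VC [30]
  [9] addr=0x159 blk=21 s=5: MISS | VC [30, 13]
  [10] addr=0xd1 blk=13 s=5: VC-HIT | VC [30, 21]
  [11] addr=0x84 blk=8 s=0: MISS | VC [30, 21, 16]
  [12] addr=0x103 blk=16 s=0: VC-HIT | VC [30, 21, 8]
  [13] addr=0x8f blk=8 s=0: VC-HIT | VC [30, 21, 16]

MISSES = 7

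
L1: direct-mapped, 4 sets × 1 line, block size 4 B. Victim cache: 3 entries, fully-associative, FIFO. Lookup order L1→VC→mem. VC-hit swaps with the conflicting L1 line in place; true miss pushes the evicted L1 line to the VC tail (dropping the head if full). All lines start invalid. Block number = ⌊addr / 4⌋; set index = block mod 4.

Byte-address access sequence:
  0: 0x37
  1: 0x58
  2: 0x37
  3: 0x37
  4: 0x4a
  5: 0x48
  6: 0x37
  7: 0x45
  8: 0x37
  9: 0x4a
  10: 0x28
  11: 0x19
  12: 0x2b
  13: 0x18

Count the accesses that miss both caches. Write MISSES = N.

#0 0x37→b13/s1 MISS; vc=[]
#1 0x58→b22/s2 MISS; vc=[]
#2 0x37→b13/s1 L1-HIT; vc=[]
#3 0x37→b13/s1 L1-HIT; vc=[]
#4 0x4a→b18/s2 MISS; vc=[22]
#5 0x48→b18/s2 L1-HIT; vc=[22]
#6 0x37→b13/s1 L1-HIT; vc=[22]
#7 0x45→b17/s1 MISS; vc=[22,13]
#8 0x37→b13/s1 VC-HIT; vc=[22,17]
#9 0x4a→b18/s2 L1-HIT; vc=[22,17]
#10 0x28→b10/s2 MISS; vc=[22,17,18]
#11 0x19→b6/s2 MISS; vc=[17,18,10]
#12 0x2b→b10/s2 VC-HIT; vc=[17,18,6]
#13 0x18→b6/s2 VC-HIT; vc=[17,18,10]

MISSES = 6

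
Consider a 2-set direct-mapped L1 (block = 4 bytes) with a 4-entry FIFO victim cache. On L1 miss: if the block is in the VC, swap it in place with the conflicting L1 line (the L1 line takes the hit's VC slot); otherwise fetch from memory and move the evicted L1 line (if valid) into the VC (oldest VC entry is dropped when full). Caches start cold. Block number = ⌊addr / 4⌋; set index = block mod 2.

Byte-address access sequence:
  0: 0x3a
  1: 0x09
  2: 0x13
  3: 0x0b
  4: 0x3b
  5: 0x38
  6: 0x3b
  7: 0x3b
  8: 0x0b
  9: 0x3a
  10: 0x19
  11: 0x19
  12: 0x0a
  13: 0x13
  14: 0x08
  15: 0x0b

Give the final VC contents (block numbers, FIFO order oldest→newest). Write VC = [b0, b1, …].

  [0] addr=0x3a blk=14 s=0: MISS | VC []
  [1] addr=0x9 blk=2 s=0: MISS | VC [14]
  [2] addr=0x13 blk=4 s=0: MISS | VC [14, 2]
  [3] addr=0xb blk=2 s=0: VC-HIT | VC [14, 4]
  [4] addr=0x3b blk=14 s=0: VC-HIT | VC [2, 4]
  [5] addr=0x38 blk=14 s=0: L1-HIT | VC [2, 4]
  [6] addr=0x3b blk=14 s=0: L1-HIT | VC [2, 4]
  [7] addr=0x3b blk=14 s=0: L1-HIT | VC [2, 4]
  [8] addr=0xb blk=2 s=0: VC-HIT | VC [14, 4]
  [9] addr=0x3a blk=14 s=0: VC-HIT | VC [2, 4]
  [10] addr=0x19 blk=6 s=0: MISS | VC [2, 4, 14]
  [11] addr=0x19 blk=6 s=0: L1-HIT | VC [2, 4, 14]
  [12] addr=0xa blk=2 s=0: VC-HIT | VC [6, 4, 14]
  [13] addr=0x13 blk=4 s=0: VC-HIT | VC [6, 2, 14]
  [14] addr=0x8 blk=2 s=0: VC-HIT | VC [6, 4, 14]
  [15] addr=0xb blk=2 s=0: L1-HIT | VC [6, 4, 14]

VC = [6, 4, 14]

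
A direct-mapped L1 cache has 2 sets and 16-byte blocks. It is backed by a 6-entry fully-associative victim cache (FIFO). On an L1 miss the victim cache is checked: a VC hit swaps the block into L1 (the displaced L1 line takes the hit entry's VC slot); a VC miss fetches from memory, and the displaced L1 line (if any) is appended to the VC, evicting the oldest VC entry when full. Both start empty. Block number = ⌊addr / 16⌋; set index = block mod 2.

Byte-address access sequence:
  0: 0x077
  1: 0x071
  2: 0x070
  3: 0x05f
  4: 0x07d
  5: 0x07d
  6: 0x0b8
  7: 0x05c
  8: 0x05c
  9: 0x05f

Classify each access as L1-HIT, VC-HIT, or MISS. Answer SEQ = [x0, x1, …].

  [0] addr=0x77 blk=7 s=1: MISS | VC []
  [1] addr=0x71 blk=7 s=1: L1-HIT | VC []
  [2] addr=0x70 blk=7 s=1: L1-HIT | VC []
  [3] addr=0x5f blk=5 s=1: MISS | VC [7]
  [4] addr=0x7d blk=7 s=1: VC-HIT | VC [5]
  [5] addr=0x7d blk=7 s=1: L1-HIT | VC [5]
  [6] addr=0xb8 blk=11 s=1: MISS | VC [5, 7]
  [7] addr=0x5c blk=5 s=1: VC-HIT | VC [11, 7]
  [8] addr=0x5c blk=5 s=1: L1-HIT | VC [11, 7]
  [9] addr=0x5f blk=5 s=1: L1-HIT | VC [11, 7]

SEQ = [MISS, L1-HIT, L1-HIT, MISS, VC-HIT, L1-HIT, MISS, VC-HIT, L1-HIT, L1-HIT]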